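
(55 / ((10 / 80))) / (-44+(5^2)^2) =440 / 581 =0.76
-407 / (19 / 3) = -1221 / 19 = -64.26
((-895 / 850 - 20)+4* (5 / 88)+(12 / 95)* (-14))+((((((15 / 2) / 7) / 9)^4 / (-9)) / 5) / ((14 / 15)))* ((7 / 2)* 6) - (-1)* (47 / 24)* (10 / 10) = -2281470566513 / 110558558880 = -20.64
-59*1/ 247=-59/ 247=-0.24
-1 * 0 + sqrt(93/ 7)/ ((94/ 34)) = 1.32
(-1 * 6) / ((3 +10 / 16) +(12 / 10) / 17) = -4080 / 2513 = -1.62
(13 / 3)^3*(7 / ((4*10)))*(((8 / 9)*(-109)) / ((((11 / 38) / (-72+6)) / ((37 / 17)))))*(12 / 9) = 18855146128 / 20655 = 912861.11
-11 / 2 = -5.50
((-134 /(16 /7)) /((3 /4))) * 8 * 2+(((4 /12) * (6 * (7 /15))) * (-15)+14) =-3752 /3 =-1250.67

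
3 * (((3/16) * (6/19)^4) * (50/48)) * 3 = 18225/1042568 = 0.02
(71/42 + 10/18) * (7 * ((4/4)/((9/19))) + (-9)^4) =8374253/567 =14769.41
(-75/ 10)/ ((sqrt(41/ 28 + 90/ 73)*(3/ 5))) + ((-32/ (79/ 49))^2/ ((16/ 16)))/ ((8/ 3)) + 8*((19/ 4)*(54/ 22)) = 16545090/ 68651- 25*sqrt(2817143)/ 5513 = 233.39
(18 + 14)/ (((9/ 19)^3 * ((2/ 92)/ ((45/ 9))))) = 50482240/ 729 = 69248.61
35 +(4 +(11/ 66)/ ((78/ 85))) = 18337/ 468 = 39.18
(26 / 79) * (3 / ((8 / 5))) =195 / 316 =0.62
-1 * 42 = -42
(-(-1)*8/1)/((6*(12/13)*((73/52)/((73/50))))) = 338/225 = 1.50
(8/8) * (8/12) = 2/3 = 0.67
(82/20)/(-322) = -0.01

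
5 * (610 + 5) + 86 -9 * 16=3017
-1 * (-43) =43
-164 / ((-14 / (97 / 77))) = 7954 / 539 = 14.76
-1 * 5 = -5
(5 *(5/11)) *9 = 225/11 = 20.45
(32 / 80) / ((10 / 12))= 12 / 25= 0.48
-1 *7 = -7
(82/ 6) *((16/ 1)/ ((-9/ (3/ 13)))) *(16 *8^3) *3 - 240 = -5383312/ 39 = -138033.64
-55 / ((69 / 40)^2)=-88000 / 4761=-18.48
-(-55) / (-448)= -55 / 448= -0.12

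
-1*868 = -868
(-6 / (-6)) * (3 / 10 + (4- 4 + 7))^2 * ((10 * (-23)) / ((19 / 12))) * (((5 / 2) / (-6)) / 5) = 122567 / 190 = 645.09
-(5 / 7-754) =5273 / 7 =753.29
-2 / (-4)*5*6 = 15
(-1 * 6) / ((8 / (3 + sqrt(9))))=-9 / 2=-4.50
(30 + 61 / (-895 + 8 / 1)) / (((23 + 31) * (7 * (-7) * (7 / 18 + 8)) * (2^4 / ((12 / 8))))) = -26549 / 210013216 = -0.00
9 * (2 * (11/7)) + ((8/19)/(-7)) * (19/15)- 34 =-608/105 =-5.79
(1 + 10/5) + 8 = 11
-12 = -12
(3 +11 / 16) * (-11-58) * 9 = -36639 / 16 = -2289.94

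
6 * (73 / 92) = 219 / 46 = 4.76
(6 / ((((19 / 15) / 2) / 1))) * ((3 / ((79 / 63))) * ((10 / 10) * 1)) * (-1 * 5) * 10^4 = -1701000000 / 1501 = -1133244.50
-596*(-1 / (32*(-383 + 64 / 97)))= -14453 / 296696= -0.05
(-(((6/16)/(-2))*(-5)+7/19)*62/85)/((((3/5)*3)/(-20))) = 61535/5814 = 10.58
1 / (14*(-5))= -1 / 70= -0.01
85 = 85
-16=-16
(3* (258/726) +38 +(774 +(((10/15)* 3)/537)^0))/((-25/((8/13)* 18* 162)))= -2297854656/39325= -58432.41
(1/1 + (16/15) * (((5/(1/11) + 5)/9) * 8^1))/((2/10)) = 2605/9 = 289.44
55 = 55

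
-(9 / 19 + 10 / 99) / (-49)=1081 / 92169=0.01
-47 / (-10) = 47 / 10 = 4.70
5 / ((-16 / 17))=-85 / 16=-5.31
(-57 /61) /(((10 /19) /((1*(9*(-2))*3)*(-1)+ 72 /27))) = -6137 /61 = -100.61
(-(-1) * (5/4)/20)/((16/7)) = 7/256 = 0.03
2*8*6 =96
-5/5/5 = -1/5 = -0.20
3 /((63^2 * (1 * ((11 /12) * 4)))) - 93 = -451142 /4851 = -93.00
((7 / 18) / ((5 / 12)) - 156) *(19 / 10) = -22097 / 75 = -294.63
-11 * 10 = -110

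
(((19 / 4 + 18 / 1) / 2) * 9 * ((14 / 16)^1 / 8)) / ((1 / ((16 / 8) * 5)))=28665 / 256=111.97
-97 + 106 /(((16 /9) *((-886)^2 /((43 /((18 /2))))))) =-609154617 /6279968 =-97.00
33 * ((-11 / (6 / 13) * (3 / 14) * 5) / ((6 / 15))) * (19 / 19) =-117975 / 56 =-2106.70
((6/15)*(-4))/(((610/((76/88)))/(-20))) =152/3355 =0.05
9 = 9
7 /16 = 0.44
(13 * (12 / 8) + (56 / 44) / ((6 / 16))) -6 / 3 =20.89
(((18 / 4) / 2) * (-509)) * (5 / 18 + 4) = -39193 / 8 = -4899.12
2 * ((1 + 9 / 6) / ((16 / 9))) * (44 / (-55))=-9 / 4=-2.25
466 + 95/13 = 6153/13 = 473.31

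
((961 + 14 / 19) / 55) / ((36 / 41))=249731 / 12540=19.91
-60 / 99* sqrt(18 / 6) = -20* sqrt(3) / 33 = -1.05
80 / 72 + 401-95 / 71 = 256094 / 639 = 400.77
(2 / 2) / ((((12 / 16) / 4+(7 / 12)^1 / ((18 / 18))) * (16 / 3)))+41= 1526 / 37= 41.24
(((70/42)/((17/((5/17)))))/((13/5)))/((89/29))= 3625/1003119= 0.00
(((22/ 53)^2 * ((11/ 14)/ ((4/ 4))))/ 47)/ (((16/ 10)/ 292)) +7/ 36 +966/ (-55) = -16.84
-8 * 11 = -88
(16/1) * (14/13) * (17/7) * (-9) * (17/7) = -83232/91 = -914.64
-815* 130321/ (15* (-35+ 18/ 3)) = 21242323/ 87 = 244164.63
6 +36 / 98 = 312 / 49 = 6.37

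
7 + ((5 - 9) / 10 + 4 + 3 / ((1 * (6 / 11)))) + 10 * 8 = 961 / 10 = 96.10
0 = 0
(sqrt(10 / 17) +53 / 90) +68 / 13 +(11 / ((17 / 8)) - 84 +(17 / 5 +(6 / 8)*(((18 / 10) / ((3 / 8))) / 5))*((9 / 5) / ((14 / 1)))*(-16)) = -283609073 / 3480750 +sqrt(170) / 17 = -80.71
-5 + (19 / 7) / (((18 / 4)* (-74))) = -11674 / 2331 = -5.01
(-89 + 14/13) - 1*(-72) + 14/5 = -853/65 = -13.12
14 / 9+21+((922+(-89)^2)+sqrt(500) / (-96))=79790 / 9 - 5*sqrt(5) / 48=8865.32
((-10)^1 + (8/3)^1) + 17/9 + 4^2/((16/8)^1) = 23/9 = 2.56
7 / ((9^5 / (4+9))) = 0.00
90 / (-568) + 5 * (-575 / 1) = -816545 / 284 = -2875.16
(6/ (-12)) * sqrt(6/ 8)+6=6 - sqrt(3)/ 4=5.57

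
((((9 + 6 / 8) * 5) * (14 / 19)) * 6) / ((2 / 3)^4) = 331695 / 304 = 1091.10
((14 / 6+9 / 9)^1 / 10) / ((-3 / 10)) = -10 / 9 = -1.11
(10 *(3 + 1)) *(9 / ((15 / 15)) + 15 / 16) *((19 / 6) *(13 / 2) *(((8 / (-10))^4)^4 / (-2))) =-3514088554496 / 30517578125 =-115.15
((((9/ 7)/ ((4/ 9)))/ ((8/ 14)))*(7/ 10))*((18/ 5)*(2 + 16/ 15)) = 39123/ 1000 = 39.12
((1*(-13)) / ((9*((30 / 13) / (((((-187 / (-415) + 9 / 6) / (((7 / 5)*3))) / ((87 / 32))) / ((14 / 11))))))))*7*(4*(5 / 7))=-1.68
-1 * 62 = -62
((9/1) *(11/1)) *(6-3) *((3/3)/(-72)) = -33/8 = -4.12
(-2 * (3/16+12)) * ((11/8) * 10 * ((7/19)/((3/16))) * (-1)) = 25025/38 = 658.55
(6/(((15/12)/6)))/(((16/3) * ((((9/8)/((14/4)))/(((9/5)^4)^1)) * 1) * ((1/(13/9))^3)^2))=135150652/84375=1601.79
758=758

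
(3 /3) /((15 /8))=0.53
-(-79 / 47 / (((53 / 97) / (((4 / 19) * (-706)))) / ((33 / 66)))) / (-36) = 2705039 / 425961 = 6.35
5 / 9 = 0.56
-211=-211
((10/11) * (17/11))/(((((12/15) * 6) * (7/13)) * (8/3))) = 5525/27104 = 0.20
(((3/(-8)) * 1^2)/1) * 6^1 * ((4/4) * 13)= -29.25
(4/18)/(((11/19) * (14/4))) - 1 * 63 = -43583/693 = -62.89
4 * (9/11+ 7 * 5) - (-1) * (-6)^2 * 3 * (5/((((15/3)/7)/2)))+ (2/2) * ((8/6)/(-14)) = 382346/231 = 1655.18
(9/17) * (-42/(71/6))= -2268/1207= -1.88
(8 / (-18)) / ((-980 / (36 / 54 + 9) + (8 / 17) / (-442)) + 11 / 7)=3050684 / 685092501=0.00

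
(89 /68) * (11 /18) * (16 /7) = 1958 /1071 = 1.83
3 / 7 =0.43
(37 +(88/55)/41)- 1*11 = 5338/205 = 26.04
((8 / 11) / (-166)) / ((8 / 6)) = -3 / 913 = -0.00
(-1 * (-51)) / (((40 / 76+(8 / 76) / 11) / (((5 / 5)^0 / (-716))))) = -10659 / 80192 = -0.13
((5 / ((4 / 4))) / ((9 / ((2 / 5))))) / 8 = 0.03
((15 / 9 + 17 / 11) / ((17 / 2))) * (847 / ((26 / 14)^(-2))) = 394108 / 357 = 1103.94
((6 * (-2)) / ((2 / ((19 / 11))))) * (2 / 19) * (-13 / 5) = 156 / 55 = 2.84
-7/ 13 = -0.54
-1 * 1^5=-1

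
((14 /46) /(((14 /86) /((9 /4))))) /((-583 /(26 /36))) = -0.01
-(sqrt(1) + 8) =-9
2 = 2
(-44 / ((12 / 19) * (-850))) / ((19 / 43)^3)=874577 / 920550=0.95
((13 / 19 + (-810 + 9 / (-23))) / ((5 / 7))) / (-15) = 2476894 / 32775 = 75.57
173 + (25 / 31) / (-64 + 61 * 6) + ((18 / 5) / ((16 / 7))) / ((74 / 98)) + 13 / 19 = 23136910193 / 131629720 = 175.77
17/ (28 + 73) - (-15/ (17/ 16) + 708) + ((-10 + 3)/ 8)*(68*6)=-1804076/ 1717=-1050.71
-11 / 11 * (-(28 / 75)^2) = 784 / 5625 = 0.14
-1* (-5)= 5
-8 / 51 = -0.16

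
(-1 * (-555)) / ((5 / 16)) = 1776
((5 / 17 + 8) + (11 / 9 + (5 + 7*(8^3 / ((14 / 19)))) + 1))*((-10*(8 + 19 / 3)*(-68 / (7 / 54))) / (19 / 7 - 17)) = -128409352 / 5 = -25681870.40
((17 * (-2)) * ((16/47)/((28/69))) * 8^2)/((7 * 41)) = -600576/94423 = -6.36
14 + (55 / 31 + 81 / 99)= 5658 / 341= 16.59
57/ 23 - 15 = -288/ 23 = -12.52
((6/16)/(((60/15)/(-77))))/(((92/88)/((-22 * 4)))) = 27951/46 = 607.63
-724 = -724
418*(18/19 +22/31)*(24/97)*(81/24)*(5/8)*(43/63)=5193540/21049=246.74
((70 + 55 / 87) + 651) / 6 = 31391 / 261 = 120.27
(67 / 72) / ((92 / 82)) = 2747 / 3312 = 0.83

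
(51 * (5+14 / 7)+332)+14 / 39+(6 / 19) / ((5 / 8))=689.86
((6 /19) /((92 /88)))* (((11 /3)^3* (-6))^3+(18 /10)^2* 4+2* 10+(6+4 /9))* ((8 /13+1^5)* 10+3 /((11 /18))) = -1893900701336864 /11504025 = -164629397.22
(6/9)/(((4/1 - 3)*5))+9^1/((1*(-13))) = -0.56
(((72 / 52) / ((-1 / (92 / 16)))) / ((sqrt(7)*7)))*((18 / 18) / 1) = -207*sqrt(7) / 1274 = -0.43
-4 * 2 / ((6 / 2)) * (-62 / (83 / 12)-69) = 17256 / 83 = 207.90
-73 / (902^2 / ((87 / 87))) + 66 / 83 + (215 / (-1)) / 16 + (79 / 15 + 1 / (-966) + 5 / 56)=-4753859849713 / 652331415120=-7.29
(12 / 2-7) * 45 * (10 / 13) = -450 / 13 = -34.62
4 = 4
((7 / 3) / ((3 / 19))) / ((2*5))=133 / 90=1.48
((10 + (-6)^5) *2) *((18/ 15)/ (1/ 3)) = -279576/ 5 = -55915.20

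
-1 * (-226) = 226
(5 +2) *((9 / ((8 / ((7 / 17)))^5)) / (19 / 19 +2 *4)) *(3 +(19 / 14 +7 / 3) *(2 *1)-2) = 0.00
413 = 413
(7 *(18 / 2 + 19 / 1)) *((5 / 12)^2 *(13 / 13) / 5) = 245 / 36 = 6.81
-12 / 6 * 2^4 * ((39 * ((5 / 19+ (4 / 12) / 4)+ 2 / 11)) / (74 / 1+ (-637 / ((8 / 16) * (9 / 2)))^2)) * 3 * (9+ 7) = -0.39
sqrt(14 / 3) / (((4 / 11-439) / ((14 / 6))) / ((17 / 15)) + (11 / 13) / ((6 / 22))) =-17017 * sqrt(42) / 8309486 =-0.01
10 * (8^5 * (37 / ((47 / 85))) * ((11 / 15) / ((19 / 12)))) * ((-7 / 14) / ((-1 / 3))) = 15233267.10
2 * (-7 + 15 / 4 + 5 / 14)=-5.79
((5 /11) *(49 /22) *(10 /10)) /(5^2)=49 /1210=0.04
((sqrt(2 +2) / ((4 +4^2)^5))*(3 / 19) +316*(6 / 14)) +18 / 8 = 29298000021 / 212800000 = 137.68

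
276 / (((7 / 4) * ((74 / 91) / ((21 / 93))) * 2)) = 25116 / 1147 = 21.90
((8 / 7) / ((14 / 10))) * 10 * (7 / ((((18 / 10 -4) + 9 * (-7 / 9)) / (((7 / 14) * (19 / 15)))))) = -1900 / 483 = -3.93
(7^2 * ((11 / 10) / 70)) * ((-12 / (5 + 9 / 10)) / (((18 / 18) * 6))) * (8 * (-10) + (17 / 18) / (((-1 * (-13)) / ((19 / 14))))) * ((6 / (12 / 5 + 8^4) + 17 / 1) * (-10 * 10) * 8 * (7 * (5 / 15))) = -70219817558660 / 106092207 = -661875.36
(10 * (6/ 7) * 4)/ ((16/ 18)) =270/ 7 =38.57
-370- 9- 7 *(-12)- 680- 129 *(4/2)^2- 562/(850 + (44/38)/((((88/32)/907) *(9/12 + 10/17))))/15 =-21952381934/14722935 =-1491.03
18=18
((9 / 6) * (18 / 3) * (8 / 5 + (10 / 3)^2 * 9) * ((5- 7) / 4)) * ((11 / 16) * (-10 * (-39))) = -490347 / 4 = -122586.75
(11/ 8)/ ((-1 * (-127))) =11/ 1016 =0.01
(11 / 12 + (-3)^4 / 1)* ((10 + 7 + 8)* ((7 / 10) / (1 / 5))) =172025 / 24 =7167.71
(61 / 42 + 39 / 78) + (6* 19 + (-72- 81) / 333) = 89738 / 777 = 115.49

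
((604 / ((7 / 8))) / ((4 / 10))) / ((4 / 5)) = 15100 / 7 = 2157.14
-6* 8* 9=-432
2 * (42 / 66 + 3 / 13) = 248 / 143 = 1.73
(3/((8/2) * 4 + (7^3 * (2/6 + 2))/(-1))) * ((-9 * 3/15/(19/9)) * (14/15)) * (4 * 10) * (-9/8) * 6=-183708/223535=-0.82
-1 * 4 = -4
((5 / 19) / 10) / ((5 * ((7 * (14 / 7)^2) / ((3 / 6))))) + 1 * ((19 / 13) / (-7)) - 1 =-167187 / 138320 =-1.21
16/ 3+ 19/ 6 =17/ 2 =8.50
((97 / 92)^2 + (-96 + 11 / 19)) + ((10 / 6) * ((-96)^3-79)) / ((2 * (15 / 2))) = -142428907189 / 1447344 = -98407.09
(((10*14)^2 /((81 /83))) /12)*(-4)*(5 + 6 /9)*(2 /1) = -55311200 /729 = -75872.70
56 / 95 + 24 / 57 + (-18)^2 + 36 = 361.01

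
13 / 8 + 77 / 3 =655 / 24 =27.29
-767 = -767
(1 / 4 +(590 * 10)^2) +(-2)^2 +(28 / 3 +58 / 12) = 417720221 / 12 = 34810018.42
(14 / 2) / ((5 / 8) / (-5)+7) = 56 / 55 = 1.02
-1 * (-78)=78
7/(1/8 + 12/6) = 56/17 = 3.29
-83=-83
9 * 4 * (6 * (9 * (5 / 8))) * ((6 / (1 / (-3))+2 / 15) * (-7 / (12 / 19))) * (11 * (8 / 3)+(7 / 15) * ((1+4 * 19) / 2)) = 113802381 / 10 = 11380238.10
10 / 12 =5 / 6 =0.83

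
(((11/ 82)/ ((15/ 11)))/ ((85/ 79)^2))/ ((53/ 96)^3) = 111353020416/ 220505446625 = 0.50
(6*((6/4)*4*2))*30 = 2160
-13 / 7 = -1.86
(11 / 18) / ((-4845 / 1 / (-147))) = 539 / 29070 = 0.02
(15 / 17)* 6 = 90 / 17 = 5.29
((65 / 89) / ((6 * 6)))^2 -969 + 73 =-9197987711 / 10265616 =-896.00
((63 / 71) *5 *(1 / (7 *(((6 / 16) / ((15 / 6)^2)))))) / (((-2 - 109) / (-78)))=19500 / 2627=7.42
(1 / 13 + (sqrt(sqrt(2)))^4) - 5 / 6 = 97 / 78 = 1.24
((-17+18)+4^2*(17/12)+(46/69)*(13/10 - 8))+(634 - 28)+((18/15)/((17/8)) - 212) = 7034/17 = 413.76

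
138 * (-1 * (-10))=1380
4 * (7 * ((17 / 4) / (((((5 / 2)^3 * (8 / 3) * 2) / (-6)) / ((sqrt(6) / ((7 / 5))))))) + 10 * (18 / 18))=40 - 153 * sqrt(6) / 25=25.01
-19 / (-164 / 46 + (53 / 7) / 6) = 18354 / 2225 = 8.25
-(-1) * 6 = 6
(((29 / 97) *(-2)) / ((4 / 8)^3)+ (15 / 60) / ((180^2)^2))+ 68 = 25748513280097 / 407306880000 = 63.22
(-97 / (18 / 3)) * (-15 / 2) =485 / 4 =121.25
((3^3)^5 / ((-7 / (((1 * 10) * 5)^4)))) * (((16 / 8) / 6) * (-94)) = 401427755357142.86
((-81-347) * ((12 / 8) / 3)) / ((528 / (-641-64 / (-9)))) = 610435 / 2376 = 256.92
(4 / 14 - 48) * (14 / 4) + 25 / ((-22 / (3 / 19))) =-69881 / 418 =-167.18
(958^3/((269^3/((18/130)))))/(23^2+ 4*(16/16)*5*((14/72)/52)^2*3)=0.01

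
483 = 483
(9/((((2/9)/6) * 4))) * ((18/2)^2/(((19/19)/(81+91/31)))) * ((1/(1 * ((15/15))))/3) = 8535861/62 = 137675.18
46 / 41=1.12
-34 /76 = -17 /38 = -0.45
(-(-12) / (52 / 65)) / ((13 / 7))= 105 / 13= 8.08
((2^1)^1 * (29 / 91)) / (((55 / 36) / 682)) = 129456 / 455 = 284.52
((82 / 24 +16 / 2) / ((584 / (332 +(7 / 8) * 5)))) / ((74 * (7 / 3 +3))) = 368667 / 22126592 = 0.02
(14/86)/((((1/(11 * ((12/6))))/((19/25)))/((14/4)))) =10241/1075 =9.53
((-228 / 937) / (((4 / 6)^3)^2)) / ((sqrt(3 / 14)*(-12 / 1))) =4617*sqrt(42) / 59968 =0.50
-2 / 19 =-0.11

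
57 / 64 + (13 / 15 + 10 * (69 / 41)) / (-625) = 21212863 / 24600000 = 0.86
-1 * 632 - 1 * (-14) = -618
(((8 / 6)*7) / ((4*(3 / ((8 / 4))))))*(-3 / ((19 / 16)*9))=-224 / 513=-0.44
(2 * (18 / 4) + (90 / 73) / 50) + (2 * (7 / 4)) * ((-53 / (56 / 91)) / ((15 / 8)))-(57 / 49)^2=-161000725 / 1051638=-153.10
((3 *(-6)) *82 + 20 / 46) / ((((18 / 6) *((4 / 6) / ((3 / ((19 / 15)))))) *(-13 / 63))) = 48107115 / 5681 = 8468.07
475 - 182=293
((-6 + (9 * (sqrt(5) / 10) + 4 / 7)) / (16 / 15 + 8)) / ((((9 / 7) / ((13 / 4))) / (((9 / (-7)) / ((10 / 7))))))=0.86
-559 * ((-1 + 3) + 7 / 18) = -24037 / 18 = -1335.39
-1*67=-67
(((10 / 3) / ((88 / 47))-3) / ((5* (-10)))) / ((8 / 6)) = 161 / 8800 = 0.02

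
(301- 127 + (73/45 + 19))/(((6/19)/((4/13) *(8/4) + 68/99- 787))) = -84132268793/173745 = -484228.43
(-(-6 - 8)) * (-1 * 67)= -938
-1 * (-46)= 46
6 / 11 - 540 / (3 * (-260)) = 177 / 143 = 1.24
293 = 293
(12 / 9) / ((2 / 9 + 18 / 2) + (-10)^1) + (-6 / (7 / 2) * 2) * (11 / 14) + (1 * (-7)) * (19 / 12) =-9109 / 588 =-15.49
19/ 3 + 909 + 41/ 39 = 11913/ 13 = 916.38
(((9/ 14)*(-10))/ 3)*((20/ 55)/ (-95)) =0.01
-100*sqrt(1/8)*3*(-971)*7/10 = 72093.07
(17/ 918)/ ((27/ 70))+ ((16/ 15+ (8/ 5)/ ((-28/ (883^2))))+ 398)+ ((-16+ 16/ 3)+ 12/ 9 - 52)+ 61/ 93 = -34972691396/ 790965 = -44215.22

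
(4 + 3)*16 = 112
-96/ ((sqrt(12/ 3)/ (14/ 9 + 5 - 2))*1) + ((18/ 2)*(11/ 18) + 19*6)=-595/ 6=-99.17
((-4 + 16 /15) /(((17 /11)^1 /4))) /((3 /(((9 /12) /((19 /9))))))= -1452 /1615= -0.90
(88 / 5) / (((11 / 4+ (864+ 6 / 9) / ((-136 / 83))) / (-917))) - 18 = 3411942 / 267725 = 12.74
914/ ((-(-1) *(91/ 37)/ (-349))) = -11802482/ 91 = -129697.60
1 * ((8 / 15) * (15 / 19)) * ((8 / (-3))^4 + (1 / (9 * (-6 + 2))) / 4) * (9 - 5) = 131054 / 1539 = 85.16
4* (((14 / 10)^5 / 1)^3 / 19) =18990246039772 / 579833984375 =32.75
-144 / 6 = -24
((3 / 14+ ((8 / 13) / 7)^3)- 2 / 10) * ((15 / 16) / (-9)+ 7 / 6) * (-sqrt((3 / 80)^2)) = -5751423 / 9645708800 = -0.00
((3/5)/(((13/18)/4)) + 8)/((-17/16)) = -11776/1105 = -10.66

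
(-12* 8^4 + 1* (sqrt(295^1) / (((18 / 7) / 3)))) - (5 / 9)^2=-3981337 / 81 + 7* sqrt(295) / 6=-49132.27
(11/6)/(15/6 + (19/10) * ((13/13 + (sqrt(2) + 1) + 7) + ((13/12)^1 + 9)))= 1023220/21527833 - 50160 * sqrt(2)/21527833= 0.04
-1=-1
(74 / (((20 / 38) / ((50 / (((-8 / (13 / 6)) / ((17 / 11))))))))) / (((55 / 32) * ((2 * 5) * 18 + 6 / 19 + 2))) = -2951897 / 314358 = -9.39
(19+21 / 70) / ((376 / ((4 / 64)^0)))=193 / 3760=0.05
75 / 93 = 25 / 31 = 0.81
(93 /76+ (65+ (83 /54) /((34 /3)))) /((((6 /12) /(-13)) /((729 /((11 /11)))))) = -406261089 /323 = -1257774.27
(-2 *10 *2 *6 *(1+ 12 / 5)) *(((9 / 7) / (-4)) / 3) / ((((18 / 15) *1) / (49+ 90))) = 10127.14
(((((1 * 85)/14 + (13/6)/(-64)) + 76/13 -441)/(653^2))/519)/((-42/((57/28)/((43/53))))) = 15100004273/130352948682937344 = 0.00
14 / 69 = 0.20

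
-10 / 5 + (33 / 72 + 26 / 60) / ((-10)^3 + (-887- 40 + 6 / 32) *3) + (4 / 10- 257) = -234629287 / 907305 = -258.60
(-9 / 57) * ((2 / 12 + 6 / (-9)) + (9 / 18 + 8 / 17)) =-24 / 323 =-0.07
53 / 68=0.78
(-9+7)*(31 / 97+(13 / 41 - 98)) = 774428 / 3977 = 194.73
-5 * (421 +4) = -2125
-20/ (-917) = 20/ 917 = 0.02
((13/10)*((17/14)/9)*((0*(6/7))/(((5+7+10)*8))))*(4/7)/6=0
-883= -883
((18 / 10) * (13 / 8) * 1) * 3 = 351 / 40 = 8.78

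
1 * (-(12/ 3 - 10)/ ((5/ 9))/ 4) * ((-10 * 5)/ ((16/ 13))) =-1755/ 16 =-109.69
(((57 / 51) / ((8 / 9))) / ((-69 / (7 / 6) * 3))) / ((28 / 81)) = -513 / 25024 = -0.02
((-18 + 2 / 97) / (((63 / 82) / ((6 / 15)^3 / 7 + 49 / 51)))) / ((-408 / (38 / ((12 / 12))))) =29401622504 / 13907872125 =2.11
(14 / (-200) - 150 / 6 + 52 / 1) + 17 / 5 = 3033 / 100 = 30.33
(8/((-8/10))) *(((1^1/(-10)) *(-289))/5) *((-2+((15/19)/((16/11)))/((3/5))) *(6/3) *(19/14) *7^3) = 4715613/80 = 58945.16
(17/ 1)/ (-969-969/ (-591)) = -197/ 11210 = -0.02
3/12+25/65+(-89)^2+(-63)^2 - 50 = 615713/52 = 11840.63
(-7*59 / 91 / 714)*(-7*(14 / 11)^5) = 0.15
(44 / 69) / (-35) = -44 / 2415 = -0.02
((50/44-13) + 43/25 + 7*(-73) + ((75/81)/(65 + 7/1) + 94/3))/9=-261845713/4811400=-54.42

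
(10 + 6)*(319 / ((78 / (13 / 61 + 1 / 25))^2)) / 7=190118896 / 24760929375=0.01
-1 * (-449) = 449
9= 9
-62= -62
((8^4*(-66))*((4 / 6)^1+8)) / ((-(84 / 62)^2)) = 562884608 / 441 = 1276382.33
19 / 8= 2.38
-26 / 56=-13 / 28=-0.46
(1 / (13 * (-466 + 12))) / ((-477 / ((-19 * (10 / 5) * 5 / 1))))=-95 / 1407627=-0.00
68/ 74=34/ 37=0.92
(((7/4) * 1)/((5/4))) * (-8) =-56/5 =-11.20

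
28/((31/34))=952/31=30.71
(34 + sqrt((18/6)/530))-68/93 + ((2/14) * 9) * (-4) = sqrt(1590)/530 + 18310/651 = 28.20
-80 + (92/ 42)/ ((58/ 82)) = -46834/ 609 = -76.90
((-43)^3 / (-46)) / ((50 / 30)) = 238521 / 230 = 1037.05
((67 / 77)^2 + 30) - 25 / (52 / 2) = 4593109 / 154154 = 29.80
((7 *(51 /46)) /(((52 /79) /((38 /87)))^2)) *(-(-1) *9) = 30.76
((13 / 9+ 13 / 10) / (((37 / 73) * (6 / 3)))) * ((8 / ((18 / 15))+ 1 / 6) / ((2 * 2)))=739271 / 159840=4.63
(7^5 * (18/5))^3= 27687778725987576/125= 221502229807900.61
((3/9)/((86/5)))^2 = 25/66564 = 0.00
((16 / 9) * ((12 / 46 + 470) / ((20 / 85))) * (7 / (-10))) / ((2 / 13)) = -16732352 / 1035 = -16166.52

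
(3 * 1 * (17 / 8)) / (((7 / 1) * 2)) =51 / 112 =0.46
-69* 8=-552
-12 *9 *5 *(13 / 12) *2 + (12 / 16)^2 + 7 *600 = 48489 / 16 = 3030.56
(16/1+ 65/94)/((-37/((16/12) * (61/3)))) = -63806/5217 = -12.23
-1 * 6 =-6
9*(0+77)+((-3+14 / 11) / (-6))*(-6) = 7604 / 11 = 691.27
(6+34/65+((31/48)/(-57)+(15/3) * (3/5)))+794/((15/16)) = 152310193/177840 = 856.45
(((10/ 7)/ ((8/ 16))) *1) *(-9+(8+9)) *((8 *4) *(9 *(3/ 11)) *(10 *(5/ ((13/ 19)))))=131328000/ 1001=131196.80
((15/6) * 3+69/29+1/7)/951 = 4069/386106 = 0.01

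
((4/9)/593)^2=16/28483569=0.00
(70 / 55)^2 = 196 / 121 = 1.62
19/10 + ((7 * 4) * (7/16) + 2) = 323/20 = 16.15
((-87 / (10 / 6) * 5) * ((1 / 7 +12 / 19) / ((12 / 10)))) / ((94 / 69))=-3091545 / 25004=-123.64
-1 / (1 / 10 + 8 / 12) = -30 / 23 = -1.30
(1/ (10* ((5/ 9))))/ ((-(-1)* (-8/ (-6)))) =27/ 200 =0.14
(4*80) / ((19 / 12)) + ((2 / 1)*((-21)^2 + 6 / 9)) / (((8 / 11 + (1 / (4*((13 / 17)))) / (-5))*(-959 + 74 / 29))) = 600694715320 / 2992850037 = 200.71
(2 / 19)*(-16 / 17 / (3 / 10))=-320 / 969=-0.33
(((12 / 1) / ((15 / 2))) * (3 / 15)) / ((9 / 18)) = 16 / 25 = 0.64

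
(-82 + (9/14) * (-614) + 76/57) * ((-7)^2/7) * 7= -69881/3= -23293.67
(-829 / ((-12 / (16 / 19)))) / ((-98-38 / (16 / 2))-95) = -13264 / 45087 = -0.29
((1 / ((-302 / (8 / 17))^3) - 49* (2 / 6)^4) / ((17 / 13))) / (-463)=10774994100923 / 10784314318793913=0.00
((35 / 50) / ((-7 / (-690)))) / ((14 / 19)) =1311 / 14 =93.64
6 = 6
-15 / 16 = -0.94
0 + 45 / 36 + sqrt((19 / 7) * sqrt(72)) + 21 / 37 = 269 / 148 + 2^(3 / 4) * sqrt(399) / 7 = 6.62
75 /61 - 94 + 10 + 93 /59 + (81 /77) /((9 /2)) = -22436004 /277123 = -80.96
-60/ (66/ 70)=-700/ 11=-63.64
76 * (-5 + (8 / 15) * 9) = -76 / 5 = -15.20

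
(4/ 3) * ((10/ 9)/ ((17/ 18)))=80/ 51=1.57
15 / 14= 1.07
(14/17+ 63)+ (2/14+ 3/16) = 122149/1904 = 64.15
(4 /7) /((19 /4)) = 16 /133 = 0.12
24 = 24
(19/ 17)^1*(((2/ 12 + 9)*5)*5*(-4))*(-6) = 104500/ 17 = 6147.06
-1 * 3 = -3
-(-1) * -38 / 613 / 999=-38 / 612387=-0.00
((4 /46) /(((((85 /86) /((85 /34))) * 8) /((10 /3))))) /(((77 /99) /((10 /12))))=1075 /10948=0.10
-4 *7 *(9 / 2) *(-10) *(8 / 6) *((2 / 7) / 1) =480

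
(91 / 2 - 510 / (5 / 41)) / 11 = -8273 / 22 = -376.05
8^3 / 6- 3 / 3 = 253 / 3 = 84.33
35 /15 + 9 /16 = 139 /48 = 2.90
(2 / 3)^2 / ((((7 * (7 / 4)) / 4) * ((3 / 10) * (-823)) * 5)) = -128 / 1088829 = -0.00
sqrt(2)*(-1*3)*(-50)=150*sqrt(2)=212.13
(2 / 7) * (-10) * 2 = -5.71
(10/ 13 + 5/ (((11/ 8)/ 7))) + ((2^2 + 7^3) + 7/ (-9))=479338/ 1287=372.45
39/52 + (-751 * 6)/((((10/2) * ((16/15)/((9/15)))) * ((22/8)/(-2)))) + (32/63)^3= 20329278791/55010340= 369.55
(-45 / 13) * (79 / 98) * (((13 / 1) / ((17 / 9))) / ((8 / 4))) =-31995 / 3332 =-9.60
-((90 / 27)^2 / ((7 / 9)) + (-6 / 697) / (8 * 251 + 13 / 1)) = -140863658 / 9860459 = -14.29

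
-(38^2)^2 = -2085136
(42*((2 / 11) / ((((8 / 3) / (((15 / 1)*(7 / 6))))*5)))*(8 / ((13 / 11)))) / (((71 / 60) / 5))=264600 / 923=286.67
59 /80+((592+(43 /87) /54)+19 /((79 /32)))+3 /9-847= -3655359911 /14845680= -246.22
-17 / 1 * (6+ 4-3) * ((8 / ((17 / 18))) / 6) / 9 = -56 / 3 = -18.67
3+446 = 449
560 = 560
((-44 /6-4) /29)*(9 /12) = -17 /58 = -0.29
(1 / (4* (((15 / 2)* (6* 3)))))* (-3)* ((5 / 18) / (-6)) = 1 / 3888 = 0.00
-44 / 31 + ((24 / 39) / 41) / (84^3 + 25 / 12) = -1.42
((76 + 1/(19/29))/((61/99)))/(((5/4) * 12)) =48609/5795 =8.39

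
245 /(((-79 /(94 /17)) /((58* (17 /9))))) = -1335740 /711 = -1878.68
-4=-4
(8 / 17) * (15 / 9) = 40 / 51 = 0.78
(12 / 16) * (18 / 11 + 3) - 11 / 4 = 8 / 11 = 0.73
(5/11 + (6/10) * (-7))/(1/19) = -3914/55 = -71.16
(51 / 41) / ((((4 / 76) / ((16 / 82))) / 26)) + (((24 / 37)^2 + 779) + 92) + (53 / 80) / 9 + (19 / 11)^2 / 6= 198862670566397 / 200488297680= 991.89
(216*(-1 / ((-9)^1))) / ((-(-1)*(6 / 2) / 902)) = 7216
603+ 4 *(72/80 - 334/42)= 60353/105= 574.79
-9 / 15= -3 / 5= -0.60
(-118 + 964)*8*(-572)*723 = -2798947008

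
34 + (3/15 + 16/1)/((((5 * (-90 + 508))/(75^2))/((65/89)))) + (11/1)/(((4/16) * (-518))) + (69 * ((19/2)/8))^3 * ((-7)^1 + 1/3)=-3667322.31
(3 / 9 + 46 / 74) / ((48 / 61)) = 3233 / 2664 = 1.21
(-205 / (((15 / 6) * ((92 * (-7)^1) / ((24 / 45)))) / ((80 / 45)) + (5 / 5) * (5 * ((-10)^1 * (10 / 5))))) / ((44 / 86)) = 56416 / 253165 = 0.22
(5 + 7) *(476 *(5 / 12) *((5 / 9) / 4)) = 330.56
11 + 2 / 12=67 / 6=11.17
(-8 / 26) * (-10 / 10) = 4 / 13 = 0.31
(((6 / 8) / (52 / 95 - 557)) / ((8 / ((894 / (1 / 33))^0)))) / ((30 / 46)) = -437 / 1691616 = -0.00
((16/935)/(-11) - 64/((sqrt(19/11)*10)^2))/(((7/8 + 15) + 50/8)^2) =-7755776/10203594225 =-0.00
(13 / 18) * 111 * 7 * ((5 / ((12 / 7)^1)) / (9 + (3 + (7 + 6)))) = 23569 / 360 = 65.47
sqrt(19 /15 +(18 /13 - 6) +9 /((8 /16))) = sqrt(557115) /195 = 3.83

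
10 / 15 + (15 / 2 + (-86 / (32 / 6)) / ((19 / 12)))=-115 / 57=-2.02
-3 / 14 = -0.21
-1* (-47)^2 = -2209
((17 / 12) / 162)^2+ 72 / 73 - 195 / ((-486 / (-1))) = 161427529 / 275876928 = 0.59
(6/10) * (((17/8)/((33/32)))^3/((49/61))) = 19180352/2934855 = 6.54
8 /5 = 1.60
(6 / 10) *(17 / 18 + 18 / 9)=53 / 30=1.77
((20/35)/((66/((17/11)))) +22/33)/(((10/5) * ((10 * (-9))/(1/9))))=-0.00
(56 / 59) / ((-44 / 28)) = -392 / 649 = -0.60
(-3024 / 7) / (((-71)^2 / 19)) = -8208 / 5041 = -1.63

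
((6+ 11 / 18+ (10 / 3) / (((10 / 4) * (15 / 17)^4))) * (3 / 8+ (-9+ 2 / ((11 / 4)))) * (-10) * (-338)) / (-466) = 62868798863 / 124561800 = 504.72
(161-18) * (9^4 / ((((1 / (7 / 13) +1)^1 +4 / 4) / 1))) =243243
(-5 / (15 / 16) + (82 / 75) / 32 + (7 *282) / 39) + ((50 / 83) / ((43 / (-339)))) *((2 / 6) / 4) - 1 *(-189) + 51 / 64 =52272862433 / 222705600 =234.72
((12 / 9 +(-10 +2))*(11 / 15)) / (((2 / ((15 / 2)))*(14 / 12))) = -110 / 7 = -15.71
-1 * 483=-483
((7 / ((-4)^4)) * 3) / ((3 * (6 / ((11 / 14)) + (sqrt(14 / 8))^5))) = 528 / 105953 - 847 * sqrt(7) / 847624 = 0.00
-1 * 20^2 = -400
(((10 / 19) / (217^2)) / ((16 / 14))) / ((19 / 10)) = 25 / 4856894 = 0.00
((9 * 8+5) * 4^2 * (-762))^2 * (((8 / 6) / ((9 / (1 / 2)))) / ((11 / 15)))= 89021757440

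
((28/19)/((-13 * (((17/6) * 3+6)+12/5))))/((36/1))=-70/375687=-0.00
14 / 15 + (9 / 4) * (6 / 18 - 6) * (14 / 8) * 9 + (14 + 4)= -43651 / 240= -181.88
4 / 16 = 1 / 4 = 0.25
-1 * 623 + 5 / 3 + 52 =-1708 / 3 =-569.33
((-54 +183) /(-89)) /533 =-129 /47437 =-0.00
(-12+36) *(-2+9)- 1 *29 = 139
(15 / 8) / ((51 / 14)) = 35 / 68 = 0.51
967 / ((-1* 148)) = -6.53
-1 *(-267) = 267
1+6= 7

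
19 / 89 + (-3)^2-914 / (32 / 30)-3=-605671 / 712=-850.66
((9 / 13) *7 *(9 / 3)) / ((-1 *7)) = -27 / 13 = -2.08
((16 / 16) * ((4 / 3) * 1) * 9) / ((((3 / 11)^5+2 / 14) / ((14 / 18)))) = 7891499 / 122064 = 64.65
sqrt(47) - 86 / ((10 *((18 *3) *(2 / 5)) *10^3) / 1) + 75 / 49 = 8.39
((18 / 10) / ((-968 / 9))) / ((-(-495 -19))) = -81 / 2487760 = -0.00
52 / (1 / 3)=156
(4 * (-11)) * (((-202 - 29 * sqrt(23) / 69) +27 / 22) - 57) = 1276 * sqrt(23) / 69 +11342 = 11430.69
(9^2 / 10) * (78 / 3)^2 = 27378 / 5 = 5475.60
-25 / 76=-0.33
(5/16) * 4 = 5/4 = 1.25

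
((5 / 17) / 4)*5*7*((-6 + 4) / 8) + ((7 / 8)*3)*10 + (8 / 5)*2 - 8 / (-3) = 128411 / 4080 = 31.47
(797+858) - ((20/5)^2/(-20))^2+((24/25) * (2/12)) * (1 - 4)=41347/25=1653.88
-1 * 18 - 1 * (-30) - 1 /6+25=221 /6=36.83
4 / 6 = 2 / 3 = 0.67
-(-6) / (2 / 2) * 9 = 54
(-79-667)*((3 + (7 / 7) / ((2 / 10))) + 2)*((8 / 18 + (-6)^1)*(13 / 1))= 4849000 / 9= 538777.78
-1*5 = -5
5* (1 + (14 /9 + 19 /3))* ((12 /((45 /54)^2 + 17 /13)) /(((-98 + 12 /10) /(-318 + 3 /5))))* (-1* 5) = -495144000 /113377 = -4367.23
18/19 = 0.95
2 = 2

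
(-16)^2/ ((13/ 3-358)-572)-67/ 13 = -196043/ 36101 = -5.43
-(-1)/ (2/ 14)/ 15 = 7/ 15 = 0.47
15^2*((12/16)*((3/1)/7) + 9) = 58725/28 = 2097.32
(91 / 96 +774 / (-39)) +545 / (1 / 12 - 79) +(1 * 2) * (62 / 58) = -811135463 / 34273824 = -23.67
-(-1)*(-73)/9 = -8.11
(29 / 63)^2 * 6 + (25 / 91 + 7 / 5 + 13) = 1371283 / 85995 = 15.95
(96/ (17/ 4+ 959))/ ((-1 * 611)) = -384/ 2354183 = -0.00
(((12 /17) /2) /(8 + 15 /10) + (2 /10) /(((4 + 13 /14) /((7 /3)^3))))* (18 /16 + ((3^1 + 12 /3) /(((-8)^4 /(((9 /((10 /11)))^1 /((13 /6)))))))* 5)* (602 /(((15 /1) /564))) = 81004892009657 /5562835200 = 14561.80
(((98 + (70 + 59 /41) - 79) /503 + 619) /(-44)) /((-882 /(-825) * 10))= -63846725 /48505296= -1.32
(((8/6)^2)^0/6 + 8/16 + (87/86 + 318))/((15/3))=82477/1290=63.94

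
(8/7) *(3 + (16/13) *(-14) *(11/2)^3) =-297832/91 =-3272.88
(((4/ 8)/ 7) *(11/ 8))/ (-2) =-11/ 224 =-0.05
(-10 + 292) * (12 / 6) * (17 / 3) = 3196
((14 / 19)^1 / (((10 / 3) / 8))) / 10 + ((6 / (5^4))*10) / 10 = 2214 / 11875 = 0.19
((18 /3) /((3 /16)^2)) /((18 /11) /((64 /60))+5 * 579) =45056 /764685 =0.06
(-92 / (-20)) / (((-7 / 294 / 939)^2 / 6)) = 214639106472 / 5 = 42927821294.40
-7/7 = -1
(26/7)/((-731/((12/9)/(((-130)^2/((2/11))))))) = -4/54879825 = -0.00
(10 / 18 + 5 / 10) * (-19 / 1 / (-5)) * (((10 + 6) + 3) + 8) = 1083 / 10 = 108.30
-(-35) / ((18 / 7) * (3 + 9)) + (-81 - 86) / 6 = -5767 / 216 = -26.70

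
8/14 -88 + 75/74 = -44763/518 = -86.42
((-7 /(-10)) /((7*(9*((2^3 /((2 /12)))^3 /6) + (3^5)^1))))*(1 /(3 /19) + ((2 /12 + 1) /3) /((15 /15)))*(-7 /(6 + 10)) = -121 /68351040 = -0.00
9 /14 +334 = 334.64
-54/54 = -1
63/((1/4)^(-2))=63/16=3.94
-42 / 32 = -21 / 16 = -1.31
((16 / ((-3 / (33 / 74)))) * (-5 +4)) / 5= 0.48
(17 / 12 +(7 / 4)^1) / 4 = 19 / 24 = 0.79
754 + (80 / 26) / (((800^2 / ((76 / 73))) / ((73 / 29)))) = 754.00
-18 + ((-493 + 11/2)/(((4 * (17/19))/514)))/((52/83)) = -30401571/272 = -111770.48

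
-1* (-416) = 416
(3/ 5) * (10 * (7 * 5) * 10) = 2100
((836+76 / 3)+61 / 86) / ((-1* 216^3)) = -222407 / 2600045568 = -0.00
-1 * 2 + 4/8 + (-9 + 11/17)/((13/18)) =-5775/442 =-13.07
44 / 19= 2.32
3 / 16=0.19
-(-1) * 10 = 10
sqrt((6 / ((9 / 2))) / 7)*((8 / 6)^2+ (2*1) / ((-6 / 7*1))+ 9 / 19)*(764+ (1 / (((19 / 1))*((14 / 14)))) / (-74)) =-716122*sqrt(21) / 120213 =-27.30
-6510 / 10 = -651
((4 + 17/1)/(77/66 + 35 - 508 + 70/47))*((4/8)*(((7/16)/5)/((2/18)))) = -186543/10610960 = -0.02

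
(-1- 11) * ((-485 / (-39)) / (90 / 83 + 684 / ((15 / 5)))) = -80510 / 123591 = -0.65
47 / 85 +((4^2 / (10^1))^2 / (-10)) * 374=-202281 / 2125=-95.19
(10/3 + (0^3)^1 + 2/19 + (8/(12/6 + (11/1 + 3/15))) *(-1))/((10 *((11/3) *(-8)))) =-111/11495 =-0.01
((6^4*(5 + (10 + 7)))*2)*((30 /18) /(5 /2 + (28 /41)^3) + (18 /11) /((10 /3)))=3632768064 /58865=61713.55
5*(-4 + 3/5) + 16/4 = -13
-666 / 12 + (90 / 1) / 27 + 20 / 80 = -623 / 12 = -51.92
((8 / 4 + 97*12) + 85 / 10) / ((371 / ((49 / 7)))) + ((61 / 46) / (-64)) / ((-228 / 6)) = 131396897 / 5929216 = 22.16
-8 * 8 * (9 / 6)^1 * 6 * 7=-4032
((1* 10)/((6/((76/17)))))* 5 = 1900/51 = 37.25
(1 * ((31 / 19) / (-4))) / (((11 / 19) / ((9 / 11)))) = -279 / 484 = -0.58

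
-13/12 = -1.08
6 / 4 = 3 / 2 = 1.50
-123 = -123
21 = 21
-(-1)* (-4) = -4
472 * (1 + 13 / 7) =9440 / 7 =1348.57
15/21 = 5/7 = 0.71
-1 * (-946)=946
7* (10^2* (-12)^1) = -8400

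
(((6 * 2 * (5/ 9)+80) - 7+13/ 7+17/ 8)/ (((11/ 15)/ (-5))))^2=123429255625/ 379456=325279.49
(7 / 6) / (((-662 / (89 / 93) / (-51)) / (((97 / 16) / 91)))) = 146761 / 25611456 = 0.01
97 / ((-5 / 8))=-776 / 5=-155.20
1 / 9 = 0.11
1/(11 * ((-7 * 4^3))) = -1/4928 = -0.00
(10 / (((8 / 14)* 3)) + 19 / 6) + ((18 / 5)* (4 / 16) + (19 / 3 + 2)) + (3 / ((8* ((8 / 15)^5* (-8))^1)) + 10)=853971997 / 31457280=27.15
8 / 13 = 0.62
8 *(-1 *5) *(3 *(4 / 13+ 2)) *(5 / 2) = -9000 / 13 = -692.31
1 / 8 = 0.12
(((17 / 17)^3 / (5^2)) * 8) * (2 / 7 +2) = 0.73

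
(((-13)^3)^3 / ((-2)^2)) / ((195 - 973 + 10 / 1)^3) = 10604499373 / 1811939328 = 5.85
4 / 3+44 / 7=160 / 21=7.62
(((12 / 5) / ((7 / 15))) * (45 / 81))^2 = 400 / 49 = 8.16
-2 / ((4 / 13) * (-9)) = 13 / 18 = 0.72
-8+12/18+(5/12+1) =-71/12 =-5.92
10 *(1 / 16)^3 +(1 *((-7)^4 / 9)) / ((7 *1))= 702509 / 18432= 38.11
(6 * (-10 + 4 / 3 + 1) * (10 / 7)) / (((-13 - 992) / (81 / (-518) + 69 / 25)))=516994 / 3036775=0.17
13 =13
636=636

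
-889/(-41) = 889/41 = 21.68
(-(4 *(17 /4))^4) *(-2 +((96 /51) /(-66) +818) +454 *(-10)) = 10264141340 /33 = 311034586.06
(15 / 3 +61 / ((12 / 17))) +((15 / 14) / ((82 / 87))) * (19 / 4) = 1333741 / 13776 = 96.82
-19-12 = -31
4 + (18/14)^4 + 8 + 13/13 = 37774/2401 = 15.73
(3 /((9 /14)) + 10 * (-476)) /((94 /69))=-3490.62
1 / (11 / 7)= 7 / 11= 0.64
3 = 3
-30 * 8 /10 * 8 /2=-96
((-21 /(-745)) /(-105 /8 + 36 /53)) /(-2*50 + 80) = 742 /6552275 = 0.00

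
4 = 4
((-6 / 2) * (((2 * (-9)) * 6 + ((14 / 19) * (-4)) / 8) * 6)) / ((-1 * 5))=-37062 / 95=-390.13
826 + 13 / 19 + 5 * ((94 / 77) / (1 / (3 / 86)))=52019272 / 62909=826.90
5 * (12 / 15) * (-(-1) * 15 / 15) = 4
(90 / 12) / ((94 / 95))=1425 / 188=7.58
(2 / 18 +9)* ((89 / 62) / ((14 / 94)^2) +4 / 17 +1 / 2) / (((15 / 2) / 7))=277175744 / 498015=556.56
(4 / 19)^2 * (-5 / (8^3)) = -0.00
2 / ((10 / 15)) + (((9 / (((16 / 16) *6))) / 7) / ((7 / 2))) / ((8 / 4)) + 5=787 / 98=8.03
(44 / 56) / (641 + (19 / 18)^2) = 1782 / 1456315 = 0.00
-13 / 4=-3.25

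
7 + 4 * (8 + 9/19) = 40.89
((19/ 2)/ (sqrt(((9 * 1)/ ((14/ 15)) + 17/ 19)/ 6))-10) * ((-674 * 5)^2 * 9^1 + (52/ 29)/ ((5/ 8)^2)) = -148207551656/ 145 + 1407971740732 * sqrt(1118397)/ 2032175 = -289413219.28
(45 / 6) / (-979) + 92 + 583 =1321635 / 1958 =674.99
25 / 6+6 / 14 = 193 / 42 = 4.60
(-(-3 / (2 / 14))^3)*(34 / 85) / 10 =9261 / 25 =370.44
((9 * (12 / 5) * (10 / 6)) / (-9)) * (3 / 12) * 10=-10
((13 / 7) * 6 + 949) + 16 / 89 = 598281 / 623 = 960.32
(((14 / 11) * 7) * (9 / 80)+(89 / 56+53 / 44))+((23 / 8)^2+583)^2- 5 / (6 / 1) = 1653906196067 / 4730880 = 349598.00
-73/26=-2.81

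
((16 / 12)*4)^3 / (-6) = -2048 / 81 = -25.28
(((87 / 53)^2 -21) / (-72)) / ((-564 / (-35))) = 149975 / 9505656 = 0.02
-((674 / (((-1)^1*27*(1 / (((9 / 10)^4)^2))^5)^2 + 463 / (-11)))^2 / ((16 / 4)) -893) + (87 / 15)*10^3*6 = 43187440424782996769504029340672136063390823775899407440874961051296884159448831414621976384135626669921232980935627027280611024318160008148371223555212343240224792948 / 1209969473700595045033847088532118229129813674976222255285308351695607559361714802610543988349756834297024459240240072597844423636748081706138246559423978227569009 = 35693.00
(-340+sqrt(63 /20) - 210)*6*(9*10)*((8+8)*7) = -33156658.65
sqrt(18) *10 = 30 *sqrt(2) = 42.43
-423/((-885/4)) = 564/295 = 1.91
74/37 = 2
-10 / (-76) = 5 / 38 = 0.13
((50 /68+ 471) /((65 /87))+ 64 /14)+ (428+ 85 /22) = 90856708 /85085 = 1067.83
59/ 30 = 1.97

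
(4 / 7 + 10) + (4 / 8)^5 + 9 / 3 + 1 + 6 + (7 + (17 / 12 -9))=13453 / 672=20.02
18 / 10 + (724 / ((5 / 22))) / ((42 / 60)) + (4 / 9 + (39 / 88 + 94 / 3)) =127092821 / 27720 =4584.88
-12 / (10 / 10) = -12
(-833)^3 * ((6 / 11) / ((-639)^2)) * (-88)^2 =-813837428096 / 136107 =-5979394.36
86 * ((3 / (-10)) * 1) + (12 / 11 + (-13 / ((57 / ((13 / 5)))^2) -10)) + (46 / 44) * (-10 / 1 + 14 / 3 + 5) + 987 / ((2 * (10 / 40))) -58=3361101731 / 1786950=1880.92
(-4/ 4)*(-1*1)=1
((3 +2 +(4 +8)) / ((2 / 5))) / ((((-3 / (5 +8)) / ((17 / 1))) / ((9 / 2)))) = -56355 / 4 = -14088.75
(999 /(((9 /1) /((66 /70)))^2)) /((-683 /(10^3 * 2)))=-1074480 /33467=-32.11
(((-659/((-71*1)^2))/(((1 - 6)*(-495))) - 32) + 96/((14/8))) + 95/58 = 124078276321/5065448850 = 24.50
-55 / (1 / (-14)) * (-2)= -1540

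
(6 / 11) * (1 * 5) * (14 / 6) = 70 / 11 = 6.36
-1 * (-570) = 570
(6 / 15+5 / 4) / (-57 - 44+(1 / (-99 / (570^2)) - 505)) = -363 / 855320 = -0.00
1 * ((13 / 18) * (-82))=-533 / 9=-59.22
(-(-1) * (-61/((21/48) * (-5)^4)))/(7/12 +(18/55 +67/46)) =-2963136/31441375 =-0.09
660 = 660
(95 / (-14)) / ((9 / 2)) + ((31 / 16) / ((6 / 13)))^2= 1039583 / 64512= 16.11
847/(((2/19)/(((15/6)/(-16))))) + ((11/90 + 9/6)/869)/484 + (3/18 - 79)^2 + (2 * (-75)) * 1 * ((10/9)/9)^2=364636436949589/73587476160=4955.14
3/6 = 1/2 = 0.50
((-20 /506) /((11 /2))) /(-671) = 20 /1867393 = 0.00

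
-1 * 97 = -97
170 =170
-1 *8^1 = -8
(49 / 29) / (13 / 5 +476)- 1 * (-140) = 9715825 / 69397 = 140.00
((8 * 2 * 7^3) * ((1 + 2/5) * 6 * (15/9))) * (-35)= -2689120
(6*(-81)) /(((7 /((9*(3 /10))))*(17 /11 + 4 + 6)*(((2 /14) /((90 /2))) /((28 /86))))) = -9093546 /5461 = -1665.18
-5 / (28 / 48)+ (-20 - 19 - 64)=-781 / 7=-111.57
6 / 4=1.50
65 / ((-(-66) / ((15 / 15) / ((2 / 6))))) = 65 / 22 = 2.95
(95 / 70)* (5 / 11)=95 / 154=0.62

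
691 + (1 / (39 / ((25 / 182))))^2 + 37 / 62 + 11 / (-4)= 268965346648 / 390457431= 688.85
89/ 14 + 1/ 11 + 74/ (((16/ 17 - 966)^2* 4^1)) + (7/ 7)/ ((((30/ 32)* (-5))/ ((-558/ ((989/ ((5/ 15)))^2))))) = 19606982362807366223/ 3040744863908551800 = 6.45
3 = 3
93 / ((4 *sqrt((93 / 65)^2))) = 65 / 4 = 16.25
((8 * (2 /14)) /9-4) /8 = -61 /126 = -0.48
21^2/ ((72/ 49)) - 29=2169/ 8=271.12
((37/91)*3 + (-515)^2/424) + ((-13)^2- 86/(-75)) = 2306060849/2893800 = 796.90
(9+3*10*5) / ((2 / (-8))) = -636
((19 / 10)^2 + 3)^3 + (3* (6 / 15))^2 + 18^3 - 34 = 6088.24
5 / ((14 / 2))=5 / 7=0.71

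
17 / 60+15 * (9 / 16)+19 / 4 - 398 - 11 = -94927 / 240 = -395.53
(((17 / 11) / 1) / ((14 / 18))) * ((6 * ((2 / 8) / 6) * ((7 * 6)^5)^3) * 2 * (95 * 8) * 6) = 111241694012453986790281052160 / 11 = 10112881273859453344571000000.00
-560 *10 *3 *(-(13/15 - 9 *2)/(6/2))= -287840/3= -95946.67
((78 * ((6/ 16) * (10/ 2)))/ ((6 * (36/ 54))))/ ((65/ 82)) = 369/ 8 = 46.12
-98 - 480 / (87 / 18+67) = -104.68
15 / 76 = 0.20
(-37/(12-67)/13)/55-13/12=-1.08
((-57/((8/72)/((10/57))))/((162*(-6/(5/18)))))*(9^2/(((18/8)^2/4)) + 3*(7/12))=1.69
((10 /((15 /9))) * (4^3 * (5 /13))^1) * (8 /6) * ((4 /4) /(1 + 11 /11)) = 1280 /13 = 98.46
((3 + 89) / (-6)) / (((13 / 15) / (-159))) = 36570 / 13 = 2813.08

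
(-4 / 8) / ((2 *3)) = -1 / 12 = -0.08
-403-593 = -996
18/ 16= 9/ 8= 1.12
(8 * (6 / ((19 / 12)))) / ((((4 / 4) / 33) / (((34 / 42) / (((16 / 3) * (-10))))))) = -15.18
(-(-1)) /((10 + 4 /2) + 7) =1 /19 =0.05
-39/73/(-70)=39/5110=0.01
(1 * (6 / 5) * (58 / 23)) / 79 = 348 / 9085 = 0.04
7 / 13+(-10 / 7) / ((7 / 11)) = -1087 / 637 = -1.71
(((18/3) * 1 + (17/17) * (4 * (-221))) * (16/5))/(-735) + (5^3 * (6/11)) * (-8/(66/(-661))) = 2430874808/444675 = 5466.63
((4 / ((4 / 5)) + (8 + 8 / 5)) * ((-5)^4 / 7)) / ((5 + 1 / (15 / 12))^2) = 228125 / 5887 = 38.75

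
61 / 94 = 0.65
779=779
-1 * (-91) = 91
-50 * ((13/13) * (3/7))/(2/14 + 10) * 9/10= -135/71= -1.90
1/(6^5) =1/7776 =0.00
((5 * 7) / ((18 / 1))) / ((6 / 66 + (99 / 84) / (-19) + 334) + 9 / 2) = 102410 / 17829639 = 0.01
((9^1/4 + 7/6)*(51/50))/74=0.05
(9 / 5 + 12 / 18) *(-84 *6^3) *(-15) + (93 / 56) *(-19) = 37592601 / 56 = 671296.45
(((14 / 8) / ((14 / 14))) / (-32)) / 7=-1 / 128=-0.01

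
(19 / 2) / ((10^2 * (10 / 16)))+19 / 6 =2489 / 750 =3.32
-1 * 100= -100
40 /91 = 0.44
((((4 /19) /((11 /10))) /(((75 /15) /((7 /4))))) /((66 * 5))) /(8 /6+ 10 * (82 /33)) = 7 /902880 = 0.00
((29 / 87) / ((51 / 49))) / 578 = 0.00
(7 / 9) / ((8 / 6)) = 7 / 12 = 0.58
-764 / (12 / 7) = -1337 / 3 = -445.67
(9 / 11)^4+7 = 7.45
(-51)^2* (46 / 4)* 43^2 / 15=36870909 / 10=3687090.90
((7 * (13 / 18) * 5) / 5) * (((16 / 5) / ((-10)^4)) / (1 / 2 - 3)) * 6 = -182 / 46875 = -0.00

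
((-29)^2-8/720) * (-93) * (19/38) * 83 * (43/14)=-8374155271/840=-9969232.47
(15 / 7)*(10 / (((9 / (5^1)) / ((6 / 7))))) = 500 / 49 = 10.20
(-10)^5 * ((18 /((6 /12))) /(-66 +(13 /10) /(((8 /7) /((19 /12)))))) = 3456000000 /61631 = 56075.68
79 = 79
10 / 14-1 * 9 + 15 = 47 / 7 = 6.71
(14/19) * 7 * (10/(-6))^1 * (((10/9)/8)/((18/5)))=-6125/18468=-0.33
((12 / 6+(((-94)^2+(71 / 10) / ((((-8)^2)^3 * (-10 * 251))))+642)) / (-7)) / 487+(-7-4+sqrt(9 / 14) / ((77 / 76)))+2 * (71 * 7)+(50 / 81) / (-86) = 114 * sqrt(14) / 539+76579779422087005693 / 78125735529676800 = 981.00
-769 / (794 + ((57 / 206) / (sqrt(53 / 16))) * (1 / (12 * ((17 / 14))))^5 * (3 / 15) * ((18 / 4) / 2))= -5740785902464843748221626163200 / 5927417433754338018217884918311 + 103429508326683456960 * sqrt(53) / 5927417433754338018217884918311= -0.97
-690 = -690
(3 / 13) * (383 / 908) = 1149 / 11804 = 0.10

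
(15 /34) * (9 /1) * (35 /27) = 175 /34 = 5.15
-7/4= -1.75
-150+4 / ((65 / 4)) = -149.75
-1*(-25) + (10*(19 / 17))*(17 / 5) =63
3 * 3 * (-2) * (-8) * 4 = 576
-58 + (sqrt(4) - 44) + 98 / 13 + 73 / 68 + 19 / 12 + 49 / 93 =-3669853 / 41106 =-89.28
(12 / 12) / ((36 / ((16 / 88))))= 1 / 198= 0.01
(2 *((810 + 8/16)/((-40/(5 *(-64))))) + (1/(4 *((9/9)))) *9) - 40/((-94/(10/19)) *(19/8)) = 880271327/67868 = 12970.34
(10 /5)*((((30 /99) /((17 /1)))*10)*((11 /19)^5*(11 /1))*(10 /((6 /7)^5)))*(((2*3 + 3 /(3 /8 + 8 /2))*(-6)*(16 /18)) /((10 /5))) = -1005376972600 /10228764969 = -98.29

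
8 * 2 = 16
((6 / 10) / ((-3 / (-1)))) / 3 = 1 / 15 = 0.07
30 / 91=0.33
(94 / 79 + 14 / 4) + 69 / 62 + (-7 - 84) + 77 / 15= -2941147 / 36735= -80.06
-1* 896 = -896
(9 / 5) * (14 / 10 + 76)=3483 / 25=139.32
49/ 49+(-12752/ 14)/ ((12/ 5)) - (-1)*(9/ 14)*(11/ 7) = -110989/ 294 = -377.51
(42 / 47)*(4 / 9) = 0.40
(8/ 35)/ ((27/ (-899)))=-7192/ 945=-7.61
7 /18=0.39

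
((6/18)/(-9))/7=-1/189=-0.01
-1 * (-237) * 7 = 1659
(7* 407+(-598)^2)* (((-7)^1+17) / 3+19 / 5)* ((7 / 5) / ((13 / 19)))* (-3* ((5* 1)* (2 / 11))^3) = -205184265720 / 17303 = -11858305.83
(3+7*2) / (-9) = -17 / 9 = -1.89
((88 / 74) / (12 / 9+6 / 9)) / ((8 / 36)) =99 / 37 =2.68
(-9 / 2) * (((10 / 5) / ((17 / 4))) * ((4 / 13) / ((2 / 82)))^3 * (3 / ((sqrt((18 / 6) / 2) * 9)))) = -17643776 * sqrt(6) / 37349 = -1157.15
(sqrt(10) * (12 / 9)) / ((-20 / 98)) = -98 * sqrt(10) / 15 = -20.66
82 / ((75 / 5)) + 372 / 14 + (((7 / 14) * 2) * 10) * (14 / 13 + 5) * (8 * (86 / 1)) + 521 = 57824497 / 1365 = 42362.27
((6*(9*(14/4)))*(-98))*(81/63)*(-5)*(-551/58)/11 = -1131165/11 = -102833.18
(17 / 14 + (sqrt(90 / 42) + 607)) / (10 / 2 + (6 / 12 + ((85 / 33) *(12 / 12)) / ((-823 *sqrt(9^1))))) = 162954 *sqrt(105) / 6272539 + 53367435 / 482503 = 110.87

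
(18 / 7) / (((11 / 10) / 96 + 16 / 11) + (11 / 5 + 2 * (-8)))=-190080 / 911729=-0.21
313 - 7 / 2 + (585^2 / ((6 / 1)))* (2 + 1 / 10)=480353 / 4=120088.25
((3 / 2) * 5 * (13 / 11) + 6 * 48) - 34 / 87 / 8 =1136207 / 3828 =296.81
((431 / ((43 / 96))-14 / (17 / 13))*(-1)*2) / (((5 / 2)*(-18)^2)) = -2.35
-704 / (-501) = 704 / 501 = 1.41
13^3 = 2197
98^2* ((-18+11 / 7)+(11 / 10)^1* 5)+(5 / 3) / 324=-102019171 / 972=-104957.99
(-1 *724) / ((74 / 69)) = -24978 / 37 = -675.08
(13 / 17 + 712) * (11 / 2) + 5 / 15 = 3920.54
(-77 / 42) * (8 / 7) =-44 / 21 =-2.10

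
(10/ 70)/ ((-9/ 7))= -1/ 9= -0.11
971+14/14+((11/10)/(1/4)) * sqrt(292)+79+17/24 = 44 * sqrt(73)/5+25241/24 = 1126.90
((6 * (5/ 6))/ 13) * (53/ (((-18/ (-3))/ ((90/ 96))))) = 1325/ 416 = 3.19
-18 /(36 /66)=-33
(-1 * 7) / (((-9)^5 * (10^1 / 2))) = 7 / 295245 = 0.00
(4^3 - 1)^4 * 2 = 31505922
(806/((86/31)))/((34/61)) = 762073/1462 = 521.25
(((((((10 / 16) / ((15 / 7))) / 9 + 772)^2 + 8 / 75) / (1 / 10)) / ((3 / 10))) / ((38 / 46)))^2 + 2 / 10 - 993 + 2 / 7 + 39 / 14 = 8948722024244600912603441603 / 15470800208640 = 578426578041321.69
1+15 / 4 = 19 / 4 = 4.75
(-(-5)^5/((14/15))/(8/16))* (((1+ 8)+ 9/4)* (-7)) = -2109375/4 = -527343.75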